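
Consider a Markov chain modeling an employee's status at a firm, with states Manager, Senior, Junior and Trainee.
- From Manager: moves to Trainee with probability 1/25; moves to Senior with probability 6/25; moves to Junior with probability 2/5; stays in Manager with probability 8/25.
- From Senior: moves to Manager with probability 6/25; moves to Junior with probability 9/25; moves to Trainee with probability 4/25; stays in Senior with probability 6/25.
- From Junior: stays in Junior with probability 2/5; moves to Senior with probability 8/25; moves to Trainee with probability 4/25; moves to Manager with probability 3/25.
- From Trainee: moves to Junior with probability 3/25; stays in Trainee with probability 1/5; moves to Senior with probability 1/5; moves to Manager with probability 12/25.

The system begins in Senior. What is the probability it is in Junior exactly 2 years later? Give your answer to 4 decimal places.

Propagate the distribution vector 2 years from Senior.
After 0 years: (0.0000, 1.0000, 0.0000, 0.0000)
After 1 year: (0.2400, 0.2400, 0.3600, 0.1600)
After 2 years: (0.2544, 0.2624, 0.3456, 0.1376)
P(in Junior after 2 years) = 0.3456

0.3456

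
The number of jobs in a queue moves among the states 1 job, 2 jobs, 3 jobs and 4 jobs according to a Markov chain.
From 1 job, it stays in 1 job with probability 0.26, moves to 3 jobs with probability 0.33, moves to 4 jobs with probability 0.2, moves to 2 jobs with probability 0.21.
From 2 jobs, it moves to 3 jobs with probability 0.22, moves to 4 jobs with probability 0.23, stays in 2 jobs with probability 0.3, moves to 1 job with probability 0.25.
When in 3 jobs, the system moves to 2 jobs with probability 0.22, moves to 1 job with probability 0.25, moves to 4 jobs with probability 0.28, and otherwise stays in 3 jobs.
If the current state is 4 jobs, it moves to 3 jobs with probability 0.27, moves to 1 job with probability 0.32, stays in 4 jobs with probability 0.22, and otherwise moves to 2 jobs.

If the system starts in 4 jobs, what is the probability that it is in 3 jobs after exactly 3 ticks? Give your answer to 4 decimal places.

Propagate the distribution vector 3 ticks from 4 jobs.
After 0 ticks: (0.0000, 0.0000, 0.0000, 1.0000)
After 1 tick: (0.3200, 0.1900, 0.2700, 0.2200)
After 2 ticks: (0.2686, 0.2254, 0.2743, 0.2317)
After 3 ticks: (0.2689, 0.2284, 0.2694, 0.2333)
P(in 3 jobs after 3 ticks) = 0.2694

0.2694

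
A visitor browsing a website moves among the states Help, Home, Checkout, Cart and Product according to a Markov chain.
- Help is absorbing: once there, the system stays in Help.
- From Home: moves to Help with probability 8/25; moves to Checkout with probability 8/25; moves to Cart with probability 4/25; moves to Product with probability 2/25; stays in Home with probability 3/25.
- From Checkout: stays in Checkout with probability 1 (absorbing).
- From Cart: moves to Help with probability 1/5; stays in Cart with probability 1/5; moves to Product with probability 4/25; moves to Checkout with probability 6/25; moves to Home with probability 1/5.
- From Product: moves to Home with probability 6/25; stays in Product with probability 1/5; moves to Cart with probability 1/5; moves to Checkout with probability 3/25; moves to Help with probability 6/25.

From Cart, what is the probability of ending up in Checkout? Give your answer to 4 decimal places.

Let h(s) be the probability of absorption at Checkout starting from transient state s. Then h(Checkout) = 1 and h(Help) = 0. By first-step analysis:
h(Home) = 0.32·0 + 0.12·h(Home) + 0.32·1 + 0.16·h(Cart) + 0.08·h(Product)
h(Cart) = 0.2·0 + 0.2·h(Home) + 0.24·1 + 0.2·h(Cart) + 0.16·h(Product)
h(Product) = 0.24·0 + 0.24·h(Home) + 0.12·1 + 0.2·h(Cart) + 0.2·h(Product)
Solving: h(Home) = 0.4949, h(Cart) = 0.5088, h(Product) = 0.4257.
Starting from Cart, the probability is 0.5088.

0.5088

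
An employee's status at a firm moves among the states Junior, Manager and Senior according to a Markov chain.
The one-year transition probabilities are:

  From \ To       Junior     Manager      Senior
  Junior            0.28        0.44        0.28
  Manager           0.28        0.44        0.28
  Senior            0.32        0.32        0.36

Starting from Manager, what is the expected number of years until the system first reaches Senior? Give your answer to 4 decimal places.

Let t(s) be the expected number of years to first reach Senior from state s, with t(Senior) = 0. Conditioning on the first year:
t(Junior) = 1 + 0.28·t(Junior) + 0.44·t(Manager)
t(Manager) = 1 + 0.28·t(Junior) + 0.44·t(Manager)
Solving: t(Junior) = 3.5714, t(Manager) = 3.5714.
Expected years from Manager to Senior: 3.5714.

3.5714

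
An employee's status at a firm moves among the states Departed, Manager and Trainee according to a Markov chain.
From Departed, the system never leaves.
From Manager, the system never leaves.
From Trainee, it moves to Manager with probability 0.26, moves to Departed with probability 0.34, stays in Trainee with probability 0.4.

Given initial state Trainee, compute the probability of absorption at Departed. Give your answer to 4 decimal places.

Let h(s) be the probability of absorption at Departed starting from transient state s. Then h(Departed) = 1 and h(Manager) = 0. By first-step analysis:
h(Trainee) = 0.34·1 + 0.26·0 + 0.4·h(Trainee)
Solving: h(Trainee) = 0.5667.
Starting from Trainee, the probability is 0.5667.

0.5667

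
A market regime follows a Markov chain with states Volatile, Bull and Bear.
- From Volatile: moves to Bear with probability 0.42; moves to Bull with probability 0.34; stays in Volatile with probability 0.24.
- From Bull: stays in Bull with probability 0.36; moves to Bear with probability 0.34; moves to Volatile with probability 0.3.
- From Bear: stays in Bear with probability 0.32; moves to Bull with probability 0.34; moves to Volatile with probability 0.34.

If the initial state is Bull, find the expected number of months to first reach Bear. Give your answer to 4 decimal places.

2.7575

Let t(s) be the expected number of months to first reach Bear from state s, with t(Bear) = 0. Conditioning on the first month:
t(Volatile) = 1 + 0.24·t(Volatile) + 0.34·t(Bull)
t(Bull) = 1 + 0.3·t(Volatile) + 0.36·t(Bull)
Solving: t(Volatile) = 2.5494, t(Bull) = 2.7575.
Expected months from Bull to Bear: 2.7575.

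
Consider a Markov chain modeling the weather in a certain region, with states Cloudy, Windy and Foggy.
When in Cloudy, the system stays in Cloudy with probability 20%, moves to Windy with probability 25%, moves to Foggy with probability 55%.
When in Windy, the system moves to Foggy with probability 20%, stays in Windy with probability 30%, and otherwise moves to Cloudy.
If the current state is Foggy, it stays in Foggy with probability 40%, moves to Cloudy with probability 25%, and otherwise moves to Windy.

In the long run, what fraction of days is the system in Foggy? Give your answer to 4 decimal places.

0.3858

Let the stationary distribution be π with π = πP and π_1 + π_2 + π_3 = 1.
π_1 = 0.2·π_1 + 0.5·π_2 + 0.25·π_3
π_2 = 0.25·π_1 + 0.3·π_2 + 0.35·π_3
Solving with the normalization constraint gives π = (0.3104, 0.3038, 0.3858).
So the stationary probability of Foggy is 0.3858.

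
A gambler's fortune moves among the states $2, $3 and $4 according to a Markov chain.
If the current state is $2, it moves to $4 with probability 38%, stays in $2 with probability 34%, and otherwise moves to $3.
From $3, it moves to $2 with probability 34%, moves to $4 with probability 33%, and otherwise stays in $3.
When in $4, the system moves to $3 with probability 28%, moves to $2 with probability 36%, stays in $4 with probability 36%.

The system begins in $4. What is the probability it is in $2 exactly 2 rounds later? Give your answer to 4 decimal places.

Sum over the intermediate state after 1 round:
P = P($4→$2)·P($2→$2) + P($4→$3)·P($3→$2) + P($4→$4)·P($4→$2)
  = 0.36×0.34 + 0.28×0.34 + 0.36×0.36
  = 0.1224 + 0.0952 + 0.1296 = 0.3472

0.3472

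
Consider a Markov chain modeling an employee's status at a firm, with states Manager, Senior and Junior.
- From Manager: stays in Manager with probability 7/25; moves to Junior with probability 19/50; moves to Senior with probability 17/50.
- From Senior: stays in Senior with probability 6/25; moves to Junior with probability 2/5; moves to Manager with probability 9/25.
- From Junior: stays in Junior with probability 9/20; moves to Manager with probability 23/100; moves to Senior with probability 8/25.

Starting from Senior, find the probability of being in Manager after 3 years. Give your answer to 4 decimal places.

Propagate the distribution vector 3 years from Senior.
After 0 years: (0.0000, 1.0000, 0.0000)
After 1 year: (0.3600, 0.2400, 0.4000)
After 2 years: (0.2792, 0.3080, 0.4128)
After 3 years: (0.2840, 0.3009, 0.4151)
P(in Manager after 3 years) = 0.2840

0.2840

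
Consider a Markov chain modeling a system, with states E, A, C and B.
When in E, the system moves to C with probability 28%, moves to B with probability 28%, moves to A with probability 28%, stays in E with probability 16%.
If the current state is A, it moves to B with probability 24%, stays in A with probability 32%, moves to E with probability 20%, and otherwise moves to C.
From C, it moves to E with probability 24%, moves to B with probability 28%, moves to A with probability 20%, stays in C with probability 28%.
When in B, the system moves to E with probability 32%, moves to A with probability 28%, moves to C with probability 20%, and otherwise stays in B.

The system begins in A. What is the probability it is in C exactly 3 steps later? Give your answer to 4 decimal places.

Propagate the distribution vector 3 steps from A.
After 0 steps: (0.0000, 1.0000, 0.0000, 0.0000)
After 1 step: (0.2000, 0.3200, 0.2400, 0.2400)
After 2 steps: (0.2304, 0.2736, 0.2480, 0.2480)
After 3 steps: (0.2305, 0.2711, 0.2492, 0.2492)
P(in C after 3 steps) = 0.2492

0.2492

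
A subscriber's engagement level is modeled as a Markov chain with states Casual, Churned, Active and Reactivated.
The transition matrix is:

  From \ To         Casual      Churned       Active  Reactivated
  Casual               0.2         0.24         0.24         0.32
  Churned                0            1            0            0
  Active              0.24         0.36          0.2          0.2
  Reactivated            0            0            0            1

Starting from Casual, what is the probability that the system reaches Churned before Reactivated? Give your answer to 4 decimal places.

0.4780

Let h(s) be the probability of absorption at Churned starting from transient state s. Then h(Churned) = 1 and h(Reactivated) = 0. By first-step analysis:
h(Casual) = 0.2·h(Casual) + 0.24·1 + 0.24·h(Active) + 0.32·0
h(Active) = 0.24·h(Casual) + 0.36·1 + 0.2·h(Active) + 0.2·0
Solving: h(Casual) = 0.4780, h(Active) = 0.5934.
Starting from Casual, the probability is 0.4780.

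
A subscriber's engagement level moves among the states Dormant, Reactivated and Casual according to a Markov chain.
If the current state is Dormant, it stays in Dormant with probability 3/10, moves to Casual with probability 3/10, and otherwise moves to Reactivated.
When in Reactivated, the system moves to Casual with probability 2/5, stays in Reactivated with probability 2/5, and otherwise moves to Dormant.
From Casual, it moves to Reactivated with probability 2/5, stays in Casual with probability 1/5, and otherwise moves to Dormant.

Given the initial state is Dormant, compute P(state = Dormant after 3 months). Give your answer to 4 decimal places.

Propagate the distribution vector 3 months from Dormant.
After 0 months: (1.0000, 0.0000, 0.0000)
After 1 month: (0.3000, 0.4000, 0.3000)
After 2 months: (0.2900, 0.4000, 0.3100)
After 3 months: (0.2910, 0.4000, 0.3090)
P(in Dormant after 3 months) = 0.2910

0.2910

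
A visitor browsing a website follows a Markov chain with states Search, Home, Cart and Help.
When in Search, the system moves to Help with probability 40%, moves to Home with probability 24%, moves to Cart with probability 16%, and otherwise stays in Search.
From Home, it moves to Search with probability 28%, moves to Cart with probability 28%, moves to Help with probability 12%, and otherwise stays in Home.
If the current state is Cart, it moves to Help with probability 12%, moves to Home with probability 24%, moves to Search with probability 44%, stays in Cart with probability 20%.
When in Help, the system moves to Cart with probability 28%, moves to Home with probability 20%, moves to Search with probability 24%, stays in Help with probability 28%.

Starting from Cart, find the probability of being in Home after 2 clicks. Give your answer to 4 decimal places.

0.2544

Propagate the distribution vector 2 clicks from Cart.
After 0 clicks: (0.0000, 0.0000, 1.0000, 0.0000)
After 1 click: (0.4400, 0.2400, 0.2000, 0.1200)
After 2 clicks: (0.2720, 0.2544, 0.2112, 0.2624)
P(in Home after 2 clicks) = 0.2544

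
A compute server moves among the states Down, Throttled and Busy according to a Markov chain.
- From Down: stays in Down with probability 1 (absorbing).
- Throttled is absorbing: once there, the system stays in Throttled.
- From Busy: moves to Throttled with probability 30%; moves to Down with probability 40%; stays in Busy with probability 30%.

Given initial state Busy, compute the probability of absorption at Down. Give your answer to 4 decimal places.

Let h(s) be the probability of absorption at Down starting from transient state s. Then h(Down) = 1 and h(Throttled) = 0. By first-step analysis:
h(Busy) = 0.4·1 + 0.3·0 + 0.3·h(Busy)
Solving: h(Busy) = 0.5714.
Starting from Busy, the probability is 0.5714.

0.5714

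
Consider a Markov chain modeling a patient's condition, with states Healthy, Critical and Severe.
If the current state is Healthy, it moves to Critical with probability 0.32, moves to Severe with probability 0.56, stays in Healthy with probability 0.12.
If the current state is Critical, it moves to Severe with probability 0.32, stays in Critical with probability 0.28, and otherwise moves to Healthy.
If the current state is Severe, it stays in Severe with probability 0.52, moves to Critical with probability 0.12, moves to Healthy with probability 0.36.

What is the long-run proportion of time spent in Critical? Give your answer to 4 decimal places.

0.2136

Let the stationary distribution be π with π = πP and π_1 + π_2 + π_3 = 1.
π_1 = 0.12·π_1 + 0.4·π_2 + 0.36·π_3
π_2 = 0.32·π_1 + 0.28·π_2 + 0.12·π_3
Solving with the normalization constraint gives π = (0.2972, 0.2136, 0.4892).
So the stationary probability of Critical is 0.2136.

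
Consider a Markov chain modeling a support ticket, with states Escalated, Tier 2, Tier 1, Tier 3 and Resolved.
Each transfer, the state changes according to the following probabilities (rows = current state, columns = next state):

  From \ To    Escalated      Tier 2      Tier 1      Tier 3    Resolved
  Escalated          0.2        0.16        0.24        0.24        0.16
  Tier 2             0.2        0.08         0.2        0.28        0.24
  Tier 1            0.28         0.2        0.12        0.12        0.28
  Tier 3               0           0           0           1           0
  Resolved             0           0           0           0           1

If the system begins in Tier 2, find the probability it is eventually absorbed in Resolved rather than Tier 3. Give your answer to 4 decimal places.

0.4894

Let h(s) be the probability of absorption at Resolved starting from transient state s. Then h(Resolved) = 1 and h(Tier 3) = 0. By first-step analysis:
h(Escalated) = 0.2·h(Escalated) + 0.16·h(Tier 2) + 0.24·h(Tier 1) + 0.24·0 + 0.16·1
h(Tier 2) = 0.2·h(Escalated) + 0.08·h(Tier 2) + 0.2·h(Tier 1) + 0.28·0 + 0.24·1
h(Tier 1) = 0.28·h(Escalated) + 0.2·h(Tier 2) + 0.12·h(Tier 1) + 0.12·0 + 0.28·1
Solving: h(Escalated) = 0.4717, h(Tier 2) = 0.4894, h(Tier 1) = 0.5795.
Starting from Tier 2, the probability is 0.4894.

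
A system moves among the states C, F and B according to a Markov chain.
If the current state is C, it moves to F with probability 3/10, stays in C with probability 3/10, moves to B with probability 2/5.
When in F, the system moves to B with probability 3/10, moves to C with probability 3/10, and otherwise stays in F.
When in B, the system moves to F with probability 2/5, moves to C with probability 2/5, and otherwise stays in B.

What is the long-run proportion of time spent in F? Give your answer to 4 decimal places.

Let the stationary distribution be π with π = πP and π_1 + π_2 + π_3 = 1.
π_1 = 0.3·π_1 + 0.3·π_2 + 0.4·π_3
π_2 = 0.3·π_1 + 0.4·π_2 + 0.4·π_3
Solving with the normalization constraint gives π = (0.3303, 0.3670, 0.3028).
So the stationary probability of F is 0.3670.

0.3670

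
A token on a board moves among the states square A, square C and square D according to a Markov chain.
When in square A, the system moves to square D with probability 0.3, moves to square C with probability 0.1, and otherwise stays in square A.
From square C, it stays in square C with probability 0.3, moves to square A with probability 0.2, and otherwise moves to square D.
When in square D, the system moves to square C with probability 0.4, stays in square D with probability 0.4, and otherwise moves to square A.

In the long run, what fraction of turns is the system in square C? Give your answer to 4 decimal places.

Let the stationary distribution be π with π = πP and π_1 + π_2 + π_3 = 1.
π_1 = 0.6·π_1 + 0.2·π_2 + 0.2·π_3
π_2 = 0.1·π_1 + 0.3·π_2 + 0.4·π_3
Solving with the normalization constraint gives π = (0.3333, 0.2727, 0.3939).
So the stationary probability of square C is 0.2727.

0.2727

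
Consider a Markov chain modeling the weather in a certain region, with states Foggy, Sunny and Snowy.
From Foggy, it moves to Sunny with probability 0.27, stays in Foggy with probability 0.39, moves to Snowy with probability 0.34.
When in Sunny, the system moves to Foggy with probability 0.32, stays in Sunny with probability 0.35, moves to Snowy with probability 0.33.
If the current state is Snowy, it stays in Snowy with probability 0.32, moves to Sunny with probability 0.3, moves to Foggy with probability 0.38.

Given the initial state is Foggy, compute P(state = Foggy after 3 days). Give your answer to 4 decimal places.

0.3656

Propagate the distribution vector 3 days from Foggy.
After 0 days: (1.0000, 0.0000, 0.0000)
After 1 day: (0.3900, 0.2700, 0.3400)
After 2 days: (0.3677, 0.3018, 0.3305)
After 3 days: (0.3656, 0.3041, 0.3304)
P(in Foggy after 3 days) = 0.3656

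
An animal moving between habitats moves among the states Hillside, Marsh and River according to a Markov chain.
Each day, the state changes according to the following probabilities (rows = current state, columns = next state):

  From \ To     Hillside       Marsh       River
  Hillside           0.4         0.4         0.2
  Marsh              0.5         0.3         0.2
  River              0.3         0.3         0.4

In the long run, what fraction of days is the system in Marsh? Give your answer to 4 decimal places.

Let the stationary distribution be π with π = πP and π_1 + π_2 + π_3 = 1.
π_1 = 0.4·π_1 + 0.5·π_2 + 0.3·π_3
π_2 = 0.4·π_1 + 0.3·π_2 + 0.3·π_3
Solving with the normalization constraint gives π = (0.4091, 0.3409, 0.2500).
So the stationary probability of Marsh is 0.3409.

0.3409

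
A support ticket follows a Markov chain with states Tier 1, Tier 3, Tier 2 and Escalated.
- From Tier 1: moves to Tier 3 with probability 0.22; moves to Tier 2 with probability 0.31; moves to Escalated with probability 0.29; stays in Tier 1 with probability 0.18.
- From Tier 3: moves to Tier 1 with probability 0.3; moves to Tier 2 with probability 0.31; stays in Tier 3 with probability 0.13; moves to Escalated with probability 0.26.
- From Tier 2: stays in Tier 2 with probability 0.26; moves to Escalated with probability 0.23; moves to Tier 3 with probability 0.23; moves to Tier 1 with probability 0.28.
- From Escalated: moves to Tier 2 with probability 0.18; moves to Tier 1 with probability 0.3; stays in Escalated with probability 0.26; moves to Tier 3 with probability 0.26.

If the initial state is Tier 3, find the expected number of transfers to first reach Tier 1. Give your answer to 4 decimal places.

3.3931

Let t(s) be the expected number of transfers to first reach Tier 1 from state s, with t(Tier 1) = 0. Conditioning on the first transfer:
t(Tier 3) = 1 + 0.13·t(Tier 3) + 0.31·t(Tier 2) + 0.26·t(Escalated)
t(Tier 2) = 1 + 0.23·t(Tier 3) + 0.26·t(Tier 2) + 0.23·t(Escalated)
t(Escalated) = 1 + 0.26·t(Tier 3) + 0.18·t(Tier 2) + 0.26·t(Escalated)
Solving: t(Tier 3) = 3.3931, t(Tier 2) = 3.4579, t(Escalated) = 3.3846.
Expected transfers from Tier 3 to Tier 1: 3.3931.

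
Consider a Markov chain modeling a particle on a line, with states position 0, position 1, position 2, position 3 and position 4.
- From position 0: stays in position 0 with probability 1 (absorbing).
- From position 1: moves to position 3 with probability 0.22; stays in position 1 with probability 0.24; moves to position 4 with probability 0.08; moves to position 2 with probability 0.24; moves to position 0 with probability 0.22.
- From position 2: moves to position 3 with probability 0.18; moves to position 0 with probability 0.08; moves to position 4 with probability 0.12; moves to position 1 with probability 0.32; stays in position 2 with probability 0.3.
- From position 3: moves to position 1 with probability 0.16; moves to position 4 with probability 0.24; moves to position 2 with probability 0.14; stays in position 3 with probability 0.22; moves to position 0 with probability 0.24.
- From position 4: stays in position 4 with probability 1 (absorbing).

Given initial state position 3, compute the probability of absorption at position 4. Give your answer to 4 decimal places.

Let h(s) be the probability of absorption at position 4 starting from transient state s. Then h(position 4) = 1 and h(position 0) = 0. By first-step analysis:
h(position 1) = 0.22·0 + 0.24·h(position 1) + 0.24·h(position 2) + 0.22·h(position 3) + 0.08·1
h(position 2) = 0.08·0 + 0.32·h(position 1) + 0.3·h(position 2) + 0.18·h(position 3) + 0.12·1
h(position 3) = 0.24·0 + 0.16·h(position 1) + 0.14·h(position 2) + 0.22·h(position 3) + 0.24·1
Solving: h(position 1) = 0.3910, h(position 2) = 0.4717, h(position 3) = 0.4726.
Starting from position 3, the probability is 0.4726.

0.4726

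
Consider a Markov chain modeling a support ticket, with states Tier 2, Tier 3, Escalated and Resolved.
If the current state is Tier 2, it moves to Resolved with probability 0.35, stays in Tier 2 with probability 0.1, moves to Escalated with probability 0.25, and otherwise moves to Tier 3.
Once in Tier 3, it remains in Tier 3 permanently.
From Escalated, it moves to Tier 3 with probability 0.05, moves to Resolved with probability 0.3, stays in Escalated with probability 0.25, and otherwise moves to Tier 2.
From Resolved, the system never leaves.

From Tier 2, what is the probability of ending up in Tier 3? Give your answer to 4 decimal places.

Let h(s) be the probability of absorption at Tier 3 starting from transient state s. Then h(Tier 3) = 1 and h(Resolved) = 0. By first-step analysis:
h(Tier 2) = 0.1·h(Tier 2) + 0.3·1 + 0.25·h(Escalated) + 0.35·0
h(Escalated) = 0.4·h(Tier 2) + 0.05·1 + 0.25·h(Escalated) + 0.3·0
Solving: h(Tier 2) = 0.4130, h(Escalated) = 0.2870.
Starting from Tier 2, the probability is 0.4130.

0.4130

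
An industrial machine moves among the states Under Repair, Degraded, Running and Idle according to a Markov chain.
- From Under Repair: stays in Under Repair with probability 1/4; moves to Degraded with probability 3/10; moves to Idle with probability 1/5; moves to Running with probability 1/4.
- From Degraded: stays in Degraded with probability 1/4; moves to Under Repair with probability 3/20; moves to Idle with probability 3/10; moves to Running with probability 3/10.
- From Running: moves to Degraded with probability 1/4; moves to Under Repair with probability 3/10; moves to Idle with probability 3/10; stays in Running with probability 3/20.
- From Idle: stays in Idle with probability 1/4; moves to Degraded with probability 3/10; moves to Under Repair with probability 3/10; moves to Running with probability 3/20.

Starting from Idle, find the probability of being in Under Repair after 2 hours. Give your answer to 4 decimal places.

0.2400

Propagate the distribution vector 2 hours from Idle.
After 0 hours: (0.0000, 0.0000, 0.0000, 1.0000)
After 1 hour: (0.3000, 0.3000, 0.1500, 0.2500)
After 2 hours: (0.2400, 0.2775, 0.2250, 0.2575)
P(in Under Repair after 2 hours) = 0.2400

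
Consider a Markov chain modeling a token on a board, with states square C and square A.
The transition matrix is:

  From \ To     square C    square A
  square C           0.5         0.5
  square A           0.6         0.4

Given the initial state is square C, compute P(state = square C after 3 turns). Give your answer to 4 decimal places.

Propagate the distribution vector 3 turns from square C.
After 0 turns: (1.0000, 0.0000)
After 1 turn: (0.5000, 0.5000)
After 2 turns: (0.5500, 0.4500)
After 3 turns: (0.5450, 0.4550)
P(in square C after 3 turns) = 0.5450

0.5450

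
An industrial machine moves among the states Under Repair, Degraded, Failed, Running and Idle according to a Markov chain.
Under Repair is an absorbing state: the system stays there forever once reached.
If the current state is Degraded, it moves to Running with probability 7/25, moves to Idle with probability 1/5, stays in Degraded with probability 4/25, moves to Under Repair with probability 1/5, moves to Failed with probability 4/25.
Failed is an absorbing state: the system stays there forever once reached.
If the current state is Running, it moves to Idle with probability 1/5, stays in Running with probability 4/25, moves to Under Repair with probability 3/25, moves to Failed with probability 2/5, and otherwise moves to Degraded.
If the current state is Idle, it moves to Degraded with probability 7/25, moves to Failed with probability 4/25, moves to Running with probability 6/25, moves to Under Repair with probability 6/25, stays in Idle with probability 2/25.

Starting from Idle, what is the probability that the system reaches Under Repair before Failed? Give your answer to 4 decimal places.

0.4862

Let h(s) be the probability of absorption at Under Repair starting from transient state s. Then h(Under Repair) = 1 and h(Failed) = 0. By first-step analysis:
h(Degraded) = 0.2·1 + 0.16·h(Degraded) + 0.16·0 + 0.28·h(Running) + 0.2·h(Idle)
h(Running) = 0.12·1 + 0.12·h(Degraded) + 0.4·0 + 0.16·h(Running) + 0.2·h(Idle)
h(Idle) = 0.24·1 + 0.28·h(Degraded) + 0.16·0 + 0.24·h(Running) + 0.08·h(Idle)
Solving: h(Degraded) = 0.4621, h(Running) = 0.3246, h(Idle) = 0.4862.
Starting from Idle, the probability is 0.4862.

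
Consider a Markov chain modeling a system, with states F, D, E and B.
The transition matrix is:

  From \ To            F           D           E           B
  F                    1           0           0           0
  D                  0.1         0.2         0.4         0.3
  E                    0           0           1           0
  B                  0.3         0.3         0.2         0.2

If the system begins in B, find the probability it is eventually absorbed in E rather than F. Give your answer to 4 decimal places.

0.5091

Let h(s) be the probability of absorption at E starting from transient state s. Then h(E) = 1 and h(F) = 0. By first-step analysis:
h(D) = 0.1·0 + 0.2·h(D) + 0.4·1 + 0.3·h(B)
h(B) = 0.3·0 + 0.3·h(D) + 0.2·1 + 0.2·h(B)
Solving: h(D) = 0.6909, h(B) = 0.5091.
Starting from B, the probability is 0.5091.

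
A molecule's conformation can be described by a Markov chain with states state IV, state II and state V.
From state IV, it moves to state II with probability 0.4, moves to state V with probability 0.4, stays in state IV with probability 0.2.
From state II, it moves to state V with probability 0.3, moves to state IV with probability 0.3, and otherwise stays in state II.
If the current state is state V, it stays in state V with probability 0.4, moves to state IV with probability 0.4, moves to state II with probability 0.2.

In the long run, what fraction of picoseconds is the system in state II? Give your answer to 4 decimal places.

0.3265

Let the stationary distribution be π with π = πP and π_1 + π_2 + π_3 = 1.
π_1 = 0.2·π_1 + 0.3·π_2 + 0.4·π_3
π_2 = 0.4·π_1 + 0.4·π_2 + 0.2·π_3
Solving with the normalization constraint gives π = (0.3061, 0.3265, 0.3673).
So the stationary probability of state II is 0.3265.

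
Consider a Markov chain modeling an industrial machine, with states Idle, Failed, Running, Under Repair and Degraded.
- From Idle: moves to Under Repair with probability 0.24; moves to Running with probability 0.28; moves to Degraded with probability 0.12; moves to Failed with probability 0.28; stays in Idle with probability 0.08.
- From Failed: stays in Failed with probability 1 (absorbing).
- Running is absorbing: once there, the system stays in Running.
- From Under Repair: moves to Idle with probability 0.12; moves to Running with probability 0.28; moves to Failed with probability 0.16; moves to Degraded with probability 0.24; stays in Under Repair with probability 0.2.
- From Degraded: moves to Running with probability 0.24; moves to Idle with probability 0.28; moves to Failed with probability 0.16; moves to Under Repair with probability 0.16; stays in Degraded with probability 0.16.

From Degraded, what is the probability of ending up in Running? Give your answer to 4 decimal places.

0.5802

Let h(s) be the probability of absorption at Running starting from transient state s. Then h(Running) = 1 and h(Failed) = 0. By first-step analysis:
h(Idle) = 0.08·h(Idle) + 0.28·0 + 0.28·1 + 0.24·h(Under Repair) + 0.12·h(Degraded)
h(Under Repair) = 0.12·h(Idle) + 0.16·0 + 0.28·1 + 0.2·h(Under Repair) + 0.24·h(Degraded)
h(Degraded) = 0.28·h(Idle) + 0.16·0 + 0.24·1 + 0.16·h(Under Repair) + 0.16·h(Degraded)
Solving: h(Idle) = 0.5378, h(Under Repair) = 0.6047, h(Degraded) = 0.5802.
Starting from Degraded, the probability is 0.5802.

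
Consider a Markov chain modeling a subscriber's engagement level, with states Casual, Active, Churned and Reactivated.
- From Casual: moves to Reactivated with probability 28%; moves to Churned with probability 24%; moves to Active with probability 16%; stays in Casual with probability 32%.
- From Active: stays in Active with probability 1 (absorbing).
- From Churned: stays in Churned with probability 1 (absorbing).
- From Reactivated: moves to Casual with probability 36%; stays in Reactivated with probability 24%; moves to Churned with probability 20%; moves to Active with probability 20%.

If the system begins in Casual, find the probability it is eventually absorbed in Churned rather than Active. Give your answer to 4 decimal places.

Let h(s) be the probability of absorption at Churned starting from transient state s. Then h(Churned) = 1 and h(Active) = 0. By first-step analysis:
h(Casual) = 0.32·h(Casual) + 0.16·0 + 0.24·1 + 0.28·h(Reactivated)
h(Reactivated) = 0.36·h(Casual) + 0.2·0 + 0.2·1 + 0.24·h(Reactivated)
Solving: h(Casual) = 0.5731, h(Reactivated) = 0.5346.
Starting from Casual, the probability is 0.5731.

0.5731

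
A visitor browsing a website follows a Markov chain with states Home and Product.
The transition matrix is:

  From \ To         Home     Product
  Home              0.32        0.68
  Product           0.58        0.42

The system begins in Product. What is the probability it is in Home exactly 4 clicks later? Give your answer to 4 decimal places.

0.4582

Propagate the distribution vector 4 clicks from Product.
After 0 clicks: (0.0000, 1.0000)
After 1 click: (0.5800, 0.4200)
After 2 clicks: (0.4292, 0.5708)
After 3 clicks: (0.4684, 0.5316)
After 4 clicks: (0.4582, 0.5418)
P(in Home after 4 clicks) = 0.4582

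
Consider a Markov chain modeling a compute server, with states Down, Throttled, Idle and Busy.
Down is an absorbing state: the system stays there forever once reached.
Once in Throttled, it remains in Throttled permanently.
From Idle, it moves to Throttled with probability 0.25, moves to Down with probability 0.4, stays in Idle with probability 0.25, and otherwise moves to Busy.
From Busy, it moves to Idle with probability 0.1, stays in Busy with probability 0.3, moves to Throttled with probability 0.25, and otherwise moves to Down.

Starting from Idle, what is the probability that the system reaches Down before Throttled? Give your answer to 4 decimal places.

Let h(s) be the probability of absorption at Down starting from transient state s. Then h(Down) = 1 and h(Throttled) = 0. By first-step analysis:
h(Idle) = 0.4·1 + 0.25·0 + 0.25·h(Idle) + 0.1·h(Busy)
h(Busy) = 0.35·1 + 0.25·0 + 0.1·h(Idle) + 0.3·h(Busy)
Solving: h(Idle) = 0.6117, h(Busy) = 0.5874.
Starting from Idle, the probability is 0.6117.

0.6117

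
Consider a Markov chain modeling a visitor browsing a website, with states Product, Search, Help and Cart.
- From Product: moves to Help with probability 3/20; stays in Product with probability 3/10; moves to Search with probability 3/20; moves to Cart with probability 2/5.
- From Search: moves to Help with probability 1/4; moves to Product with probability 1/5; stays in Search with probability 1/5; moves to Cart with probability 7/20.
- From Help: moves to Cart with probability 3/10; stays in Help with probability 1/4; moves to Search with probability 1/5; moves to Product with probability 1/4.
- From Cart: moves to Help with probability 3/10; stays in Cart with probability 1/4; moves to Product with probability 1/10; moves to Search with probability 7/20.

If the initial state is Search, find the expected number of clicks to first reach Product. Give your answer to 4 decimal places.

5.4749

Let t(s) be the expected number of clicks to first reach Product from state s, with t(Product) = 0. Conditioning on the first click:
t(Search) = 1 + 0.2·t(Search) + 0.25·t(Help) + 0.35·t(Cart)
t(Help) = 1 + 0.2·t(Search) + 0.25·t(Help) + 0.3·t(Cart)
t(Cart) = 1 + 0.35·t(Search) + 0.3·t(Help) + 0.25·t(Cart)
Solving: t(Search) = 5.4749, t(Help) = 5.1769, t(Cart) = 5.9590.
Expected clicks from Search to Product: 5.4749.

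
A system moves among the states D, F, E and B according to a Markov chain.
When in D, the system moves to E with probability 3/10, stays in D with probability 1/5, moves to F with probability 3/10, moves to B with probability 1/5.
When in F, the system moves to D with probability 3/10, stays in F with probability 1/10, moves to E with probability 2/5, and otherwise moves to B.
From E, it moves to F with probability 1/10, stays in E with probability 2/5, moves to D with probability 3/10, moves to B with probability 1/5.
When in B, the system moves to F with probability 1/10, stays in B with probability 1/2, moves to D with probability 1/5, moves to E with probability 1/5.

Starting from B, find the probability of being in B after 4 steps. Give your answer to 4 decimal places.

Propagate the distribution vector 4 steps from B.
After 0 steps: (0.0000, 0.0000, 0.0000, 1.0000)
After 1 step: (0.2000, 0.1000, 0.2000, 0.5000)
After 2 steps: (0.2300, 0.1400, 0.2800, 0.3500)
After 3 steps: (0.2420, 0.1460, 0.3070, 0.3050)
After 4 steps: (0.2453, 0.1484, 0.3148, 0.2915)
P(in B after 4 steps) = 0.2915

0.2915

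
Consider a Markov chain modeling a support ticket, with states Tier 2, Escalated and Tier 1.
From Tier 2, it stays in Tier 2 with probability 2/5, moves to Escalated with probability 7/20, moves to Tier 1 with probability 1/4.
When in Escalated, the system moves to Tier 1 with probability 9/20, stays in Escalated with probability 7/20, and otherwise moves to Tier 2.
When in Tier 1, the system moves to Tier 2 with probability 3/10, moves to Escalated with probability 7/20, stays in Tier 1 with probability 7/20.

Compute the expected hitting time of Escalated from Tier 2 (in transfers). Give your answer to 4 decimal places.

Let t(s) be the expected number of transfers to first reach Escalated from state s, with t(Escalated) = 0. Conditioning on the first transfer:
t(Tier 2) = 1 + 0.4·t(Tier 2) + 0.25·t(Tier 1)
t(Tier 1) = 1 + 0.3·t(Tier 2) + 0.35·t(Tier 1)
Solving: t(Tier 2) = 2.8571, t(Tier 1) = 2.8571.
Expected transfers from Tier 2 to Escalated: 2.8571.

2.8571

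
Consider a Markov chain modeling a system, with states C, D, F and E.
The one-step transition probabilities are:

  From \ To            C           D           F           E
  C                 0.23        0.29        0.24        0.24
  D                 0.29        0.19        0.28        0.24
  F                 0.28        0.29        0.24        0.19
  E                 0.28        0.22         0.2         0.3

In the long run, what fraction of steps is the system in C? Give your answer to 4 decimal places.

0.2690

Let the stationary distribution be π with π = πP and π_1 + π_2 + π_3 + π_4 = 1.
π_1 = 0.23·π_1 + 0.29·π_2 + 0.28·π_3 + 0.28·π_4
π_2 = 0.29·π_1 + 0.19·π_2 + 0.29·π_3 + 0.22·π_4
π_3 = 0.24·π_1 + 0.28·π_2 + 0.24·π_3 + 0.2·π_4
Solving with the normalization constraint gives π = (0.2690, 0.2482, 0.2402, 0.2425).
So the stationary probability of C is 0.2690.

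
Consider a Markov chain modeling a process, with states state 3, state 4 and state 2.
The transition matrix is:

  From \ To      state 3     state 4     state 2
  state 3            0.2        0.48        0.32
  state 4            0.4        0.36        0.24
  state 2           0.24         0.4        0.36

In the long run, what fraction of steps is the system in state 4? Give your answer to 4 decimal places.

0.4072

Let the stationary distribution be π with π = πP and π_1 + π_2 + π_3 = 1.
π_1 = 0.2·π_1 + 0.4·π_2 + 0.24·π_3
π_2 = 0.48·π_1 + 0.36·π_2 + 0.4·π_3
Solving with the normalization constraint gives π = (0.2934, 0.4072, 0.2994).
So the stationary probability of state 4 is 0.4072.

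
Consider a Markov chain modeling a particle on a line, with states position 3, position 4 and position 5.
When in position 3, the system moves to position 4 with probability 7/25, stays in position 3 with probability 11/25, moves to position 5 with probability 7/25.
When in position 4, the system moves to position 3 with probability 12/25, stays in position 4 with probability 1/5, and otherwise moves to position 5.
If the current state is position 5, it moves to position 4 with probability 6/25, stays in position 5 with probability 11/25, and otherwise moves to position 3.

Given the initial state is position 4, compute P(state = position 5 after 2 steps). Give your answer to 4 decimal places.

Sum over the intermediate state after 1 step:
P = P(position 4→position 3)·P(position 3→position 5) + P(position 4→position 4)·P(position 4→position 5) + P(position 4→position 5)·P(position 5→position 5)
  = 0.48×0.28 + 0.2×0.32 + 0.32×0.44
  = 0.1344 + 0.0640 + 0.1408 = 0.3392

0.3392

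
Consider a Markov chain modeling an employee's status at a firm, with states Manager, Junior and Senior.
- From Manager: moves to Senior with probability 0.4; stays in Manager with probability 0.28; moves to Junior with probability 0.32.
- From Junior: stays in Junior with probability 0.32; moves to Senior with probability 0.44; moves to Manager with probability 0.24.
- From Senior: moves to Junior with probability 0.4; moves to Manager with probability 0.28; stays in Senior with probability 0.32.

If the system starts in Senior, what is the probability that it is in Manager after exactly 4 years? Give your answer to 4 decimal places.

0.2660

Propagate the distribution vector 4 years from Senior.
After 0 years: (0.0000, 0.0000, 1.0000)
After 1 year: (0.2800, 0.4000, 0.3200)
After 2 years: (0.2640, 0.3456, 0.3904)
After 3 years: (0.2662, 0.3512, 0.3826)
After 4 years: (0.2660, 0.3506, 0.3834)
P(in Manager after 4 years) = 0.2660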